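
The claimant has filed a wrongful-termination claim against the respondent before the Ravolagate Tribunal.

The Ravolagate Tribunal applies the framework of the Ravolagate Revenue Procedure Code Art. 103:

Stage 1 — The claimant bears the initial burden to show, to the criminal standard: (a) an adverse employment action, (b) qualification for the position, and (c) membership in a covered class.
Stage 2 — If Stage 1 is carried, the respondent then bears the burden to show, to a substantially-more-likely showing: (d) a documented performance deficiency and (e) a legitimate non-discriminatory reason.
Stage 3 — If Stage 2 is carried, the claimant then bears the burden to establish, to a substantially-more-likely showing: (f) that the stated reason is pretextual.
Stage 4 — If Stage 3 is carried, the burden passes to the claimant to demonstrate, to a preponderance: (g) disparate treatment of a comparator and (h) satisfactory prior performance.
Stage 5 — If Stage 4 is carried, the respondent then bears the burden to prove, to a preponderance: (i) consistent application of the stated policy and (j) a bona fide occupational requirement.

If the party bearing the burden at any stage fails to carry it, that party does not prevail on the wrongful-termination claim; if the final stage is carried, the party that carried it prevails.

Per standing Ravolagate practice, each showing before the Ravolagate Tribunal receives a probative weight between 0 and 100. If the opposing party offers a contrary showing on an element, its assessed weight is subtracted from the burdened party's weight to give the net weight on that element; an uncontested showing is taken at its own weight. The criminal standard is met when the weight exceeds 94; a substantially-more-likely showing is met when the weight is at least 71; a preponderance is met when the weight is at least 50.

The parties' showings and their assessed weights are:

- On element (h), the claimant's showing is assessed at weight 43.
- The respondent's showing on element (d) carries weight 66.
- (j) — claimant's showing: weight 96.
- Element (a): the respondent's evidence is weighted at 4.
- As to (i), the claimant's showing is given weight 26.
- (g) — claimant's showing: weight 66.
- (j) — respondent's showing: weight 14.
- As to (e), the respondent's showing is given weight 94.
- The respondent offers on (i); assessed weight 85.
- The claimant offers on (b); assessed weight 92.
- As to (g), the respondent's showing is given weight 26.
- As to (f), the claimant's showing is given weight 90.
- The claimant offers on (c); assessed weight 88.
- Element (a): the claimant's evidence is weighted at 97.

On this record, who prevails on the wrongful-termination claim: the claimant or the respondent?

Stage 1 — burden on claimant; standard: the criminal standard (weight exceeds 94).
    (a): 97 − 4 = 93 ≤ 94 [not met]
    (b): 92 ≤ 94 [not met]
    (c): 88 ≤ 94 [not met]
  Not every element is met, so the claimant fails to carry Stage 1.
So the respondent prevails.

respondent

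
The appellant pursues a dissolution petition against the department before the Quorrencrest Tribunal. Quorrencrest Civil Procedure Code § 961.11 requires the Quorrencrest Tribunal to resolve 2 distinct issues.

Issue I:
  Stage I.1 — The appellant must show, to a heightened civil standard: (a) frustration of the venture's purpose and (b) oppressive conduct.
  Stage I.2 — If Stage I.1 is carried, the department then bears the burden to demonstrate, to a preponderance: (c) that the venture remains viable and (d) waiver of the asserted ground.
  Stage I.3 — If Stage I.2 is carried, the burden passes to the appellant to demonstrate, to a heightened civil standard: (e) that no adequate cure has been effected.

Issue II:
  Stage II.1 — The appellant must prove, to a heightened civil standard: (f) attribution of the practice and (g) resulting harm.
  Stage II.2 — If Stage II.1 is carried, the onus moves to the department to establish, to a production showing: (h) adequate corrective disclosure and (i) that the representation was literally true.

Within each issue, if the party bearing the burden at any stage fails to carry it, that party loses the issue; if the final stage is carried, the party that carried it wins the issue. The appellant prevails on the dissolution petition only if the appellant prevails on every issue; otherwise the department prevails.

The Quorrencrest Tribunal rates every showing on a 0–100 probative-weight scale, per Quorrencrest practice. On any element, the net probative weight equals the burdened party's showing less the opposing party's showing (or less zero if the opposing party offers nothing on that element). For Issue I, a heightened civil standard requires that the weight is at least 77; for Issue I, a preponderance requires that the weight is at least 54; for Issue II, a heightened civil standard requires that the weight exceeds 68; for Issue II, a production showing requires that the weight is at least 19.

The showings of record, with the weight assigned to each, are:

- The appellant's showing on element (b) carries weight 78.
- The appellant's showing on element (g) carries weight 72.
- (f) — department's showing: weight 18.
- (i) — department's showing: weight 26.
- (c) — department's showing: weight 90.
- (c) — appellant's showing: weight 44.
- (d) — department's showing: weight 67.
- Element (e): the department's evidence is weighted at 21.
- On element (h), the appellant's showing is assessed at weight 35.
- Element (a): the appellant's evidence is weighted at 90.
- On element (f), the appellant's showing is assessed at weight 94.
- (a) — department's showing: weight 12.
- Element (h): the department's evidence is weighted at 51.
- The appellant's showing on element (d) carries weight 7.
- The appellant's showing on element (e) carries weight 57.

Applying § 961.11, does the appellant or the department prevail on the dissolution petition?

— Issue I —
Stage I.1 (appellant, a heightened civil standard, weight is at least 77): (a) net 90−12=78 ≥ 77 — meets; (b) 78 ≥ 77 — meets.
  All elements met. The burden passes to the department.
Stage I.2 (department, a preponderance, weight is at least 54): (c) net 90−44=46 < 54 — fails; (d) net 67−7=60 ≥ 54 — meets.
  The department does not carry Stage I.2.
The appellant prevails on this issue.
— Issue II —
At Stage II.1 the appellant must meet a heightened civil standard (weight exceeds 68): on (f) the weight is 94 less the opposing 18 gives net 76, which does exceed 68, so (f) meets the standard; on (g) the weight is 72, > 68, so (g) meets the standard.
  All elements met. The burden passes to the department.
At Stage II.2 the department must meet a production showing (weight is at least 19): on (h) the weight is 51 less the opposing 35 gives net 16, which does not reach 19, so (h) does not meet the standard; on (i) the weight is 26, which does reach 19, so (i) meets the standard.
  Not every element is met, so the department fails to carry Stage II.2.
So the appellant prevails on this issue.
Per-issue: Issue I → appellant; Issue II → appellant. The appellant must prevail on every issue; overall, the appellant prevails.

appellant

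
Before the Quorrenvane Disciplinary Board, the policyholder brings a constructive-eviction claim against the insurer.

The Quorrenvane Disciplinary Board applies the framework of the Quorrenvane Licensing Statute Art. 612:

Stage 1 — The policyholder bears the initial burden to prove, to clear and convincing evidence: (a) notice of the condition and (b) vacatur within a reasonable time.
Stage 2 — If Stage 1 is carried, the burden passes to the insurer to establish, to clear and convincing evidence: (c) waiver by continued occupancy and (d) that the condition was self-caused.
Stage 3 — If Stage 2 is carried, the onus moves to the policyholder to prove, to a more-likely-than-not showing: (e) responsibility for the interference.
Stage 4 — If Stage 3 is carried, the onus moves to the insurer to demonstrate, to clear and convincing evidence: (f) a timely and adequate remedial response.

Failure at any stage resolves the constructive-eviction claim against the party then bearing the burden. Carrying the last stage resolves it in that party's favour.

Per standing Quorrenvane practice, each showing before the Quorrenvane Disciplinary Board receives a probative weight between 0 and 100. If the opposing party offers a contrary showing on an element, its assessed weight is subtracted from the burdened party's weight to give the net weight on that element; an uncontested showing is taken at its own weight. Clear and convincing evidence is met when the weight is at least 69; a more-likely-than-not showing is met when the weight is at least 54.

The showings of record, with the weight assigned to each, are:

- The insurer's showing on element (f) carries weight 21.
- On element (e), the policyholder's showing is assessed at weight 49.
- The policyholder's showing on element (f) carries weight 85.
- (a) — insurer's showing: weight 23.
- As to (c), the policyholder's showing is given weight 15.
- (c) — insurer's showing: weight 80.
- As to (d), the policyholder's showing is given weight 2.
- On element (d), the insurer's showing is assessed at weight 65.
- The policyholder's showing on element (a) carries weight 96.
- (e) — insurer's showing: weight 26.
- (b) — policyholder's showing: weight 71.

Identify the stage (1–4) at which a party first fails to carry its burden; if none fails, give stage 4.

Stage 1 (policyholder, clear and convincing evidence, weight is at least 69): (a) net 96−23=73 ≥ 69 — meets; (b) 71 ≥ 69 — meets.
  The policyholder carries Stage 1; the insurer now bears the burden.
Stage 2 (insurer, clear and convincing evidence, weight is at least 69): (c) net 80−15=65 < 69 — fails; (d) net 65−2=63 < 69 — fails.
  Not every element is met, so the insurer fails to carry Stage 2.
The policyholder prevails.

stage 2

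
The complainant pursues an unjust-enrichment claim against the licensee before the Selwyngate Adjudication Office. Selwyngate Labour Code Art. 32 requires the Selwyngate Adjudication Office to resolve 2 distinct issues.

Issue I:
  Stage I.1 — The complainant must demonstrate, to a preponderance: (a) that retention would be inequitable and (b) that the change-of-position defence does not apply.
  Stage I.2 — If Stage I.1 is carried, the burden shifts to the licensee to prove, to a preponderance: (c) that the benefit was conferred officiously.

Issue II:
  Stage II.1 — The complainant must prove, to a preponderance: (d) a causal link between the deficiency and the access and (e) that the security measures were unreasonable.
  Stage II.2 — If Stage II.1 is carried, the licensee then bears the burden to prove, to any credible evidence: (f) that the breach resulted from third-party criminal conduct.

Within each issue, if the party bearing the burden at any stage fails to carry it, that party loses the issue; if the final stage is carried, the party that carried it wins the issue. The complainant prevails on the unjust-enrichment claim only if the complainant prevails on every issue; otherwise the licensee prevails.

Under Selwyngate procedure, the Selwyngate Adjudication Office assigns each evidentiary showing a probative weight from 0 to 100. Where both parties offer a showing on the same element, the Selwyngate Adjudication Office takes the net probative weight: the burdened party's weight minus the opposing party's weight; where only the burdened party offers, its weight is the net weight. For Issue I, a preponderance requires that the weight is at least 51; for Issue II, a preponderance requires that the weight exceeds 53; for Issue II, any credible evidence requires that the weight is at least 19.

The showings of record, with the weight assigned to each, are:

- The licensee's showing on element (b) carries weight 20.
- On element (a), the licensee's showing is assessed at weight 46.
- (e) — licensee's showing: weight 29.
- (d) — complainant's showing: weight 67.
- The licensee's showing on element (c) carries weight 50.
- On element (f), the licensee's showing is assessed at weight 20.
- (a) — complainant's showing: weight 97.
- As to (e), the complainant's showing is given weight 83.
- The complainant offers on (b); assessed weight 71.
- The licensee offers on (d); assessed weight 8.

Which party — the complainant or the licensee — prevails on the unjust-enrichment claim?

licensee

— Issue I —
Stage I.1 (complainant, a preponderance, weight is at least 51): (a) net 97−46=51 ≥ 51 — meets; (b) net 71−20=51 ≥ 51 — meets.
  Stage I.1 carried; the burden shifts to the licensee.
Stage I.2 (licensee, a preponderance, weight is at least 51): (c) 50 < 51 — fails.
  Stage I.2 not carried; the licensee fails its burden.
The analysis ends at Stage I.2; the complainant prevails on this issue.
— Issue II —
Stage II.1 (complainant, a preponderance, weight exceeds 53): (d) net 67−8=59 > 53 — meets; (e) net 83−29=54 > 53 — meets.
  The complainant carries Stage II.1; the licensee now bears the burden.
Stage II.2 (licensee, any credible evidence, weight is at least 19): (f) 20 ≥ 19 — meets.
  The licensee carries the last stage.
Every stage carried; the licensee prevails on this issue.
Per-issue: Issue I → complainant; Issue II → licensee. The complainant must prevail on every issue; overall, the licensee prevails.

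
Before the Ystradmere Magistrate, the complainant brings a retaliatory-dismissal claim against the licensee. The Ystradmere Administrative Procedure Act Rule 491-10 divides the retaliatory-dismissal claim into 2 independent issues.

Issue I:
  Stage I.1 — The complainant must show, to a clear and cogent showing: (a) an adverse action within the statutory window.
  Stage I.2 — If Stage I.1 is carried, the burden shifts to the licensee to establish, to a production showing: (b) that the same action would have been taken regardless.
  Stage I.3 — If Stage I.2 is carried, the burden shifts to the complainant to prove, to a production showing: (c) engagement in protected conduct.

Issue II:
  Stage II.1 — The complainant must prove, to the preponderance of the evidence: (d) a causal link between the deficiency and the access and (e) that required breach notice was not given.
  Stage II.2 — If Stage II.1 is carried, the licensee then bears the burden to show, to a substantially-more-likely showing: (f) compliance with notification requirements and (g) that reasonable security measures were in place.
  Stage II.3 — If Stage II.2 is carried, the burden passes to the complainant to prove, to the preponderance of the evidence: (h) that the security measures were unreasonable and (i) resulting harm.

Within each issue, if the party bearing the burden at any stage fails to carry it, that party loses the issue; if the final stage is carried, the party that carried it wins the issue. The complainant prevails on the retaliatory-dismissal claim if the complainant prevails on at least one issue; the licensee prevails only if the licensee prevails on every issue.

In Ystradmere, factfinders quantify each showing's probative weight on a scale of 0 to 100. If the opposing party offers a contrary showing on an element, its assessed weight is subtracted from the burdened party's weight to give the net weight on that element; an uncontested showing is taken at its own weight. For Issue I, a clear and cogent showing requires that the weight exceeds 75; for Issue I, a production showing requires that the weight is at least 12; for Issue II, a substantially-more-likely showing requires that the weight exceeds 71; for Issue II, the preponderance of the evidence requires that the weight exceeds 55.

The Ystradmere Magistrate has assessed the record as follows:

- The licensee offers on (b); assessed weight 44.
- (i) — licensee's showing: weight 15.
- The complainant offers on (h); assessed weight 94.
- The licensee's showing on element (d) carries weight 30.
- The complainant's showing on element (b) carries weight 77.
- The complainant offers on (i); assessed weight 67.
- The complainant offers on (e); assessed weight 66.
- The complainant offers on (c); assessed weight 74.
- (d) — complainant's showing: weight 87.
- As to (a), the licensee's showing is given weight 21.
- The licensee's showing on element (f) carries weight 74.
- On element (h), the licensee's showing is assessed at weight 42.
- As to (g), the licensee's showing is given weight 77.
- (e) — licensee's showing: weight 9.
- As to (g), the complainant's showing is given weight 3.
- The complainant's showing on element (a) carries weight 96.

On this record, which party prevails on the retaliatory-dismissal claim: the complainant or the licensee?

— Issue I —
Stage I.1 (complainant, a clear and cogent showing, weight exceeds 75): (a) net 96−21=75 ≤ 75 — fails.
  Stage I.1 not carried; the complainant fails its burden.
The analysis ends at Stage I.1; the licensee prevails on this issue.
— Issue II —
Stage II.1 — burden on complainant; standard: the preponderance of the evidence (weight exceeds 55).
    (d): 87 − 30 = 57 > 55 [met]
    (e): 66 − 9 = 57 > 55 [met]
  The complainant carries Stage II.1; the licensee now bears the burden.
Stage II.2 — burden on licensee; standard: a substantially-more-likely showing (weight exceeds 71).
    (f): 74 > 71 [met]
    (g): 77 − 3 = 74 > 71 [met]
  All elements met. The burden passes to the complainant.
Stage II.3 — burden on complainant; standard: the preponderance of the evidence (weight exceeds 55).
    (h): 94 − 42 = 52 ≤ 55 [not met]
    (i): 67 − 15 = 52 ≤ 55 [not met]
  Stage II.3 not carried; the complainant fails its burden.
So the licensee prevails on this issue.
Per-issue: Issue I → licensee; Issue II → licensee. The complainant must prevail on at least one issue; overall, the licensee prevails.

licensee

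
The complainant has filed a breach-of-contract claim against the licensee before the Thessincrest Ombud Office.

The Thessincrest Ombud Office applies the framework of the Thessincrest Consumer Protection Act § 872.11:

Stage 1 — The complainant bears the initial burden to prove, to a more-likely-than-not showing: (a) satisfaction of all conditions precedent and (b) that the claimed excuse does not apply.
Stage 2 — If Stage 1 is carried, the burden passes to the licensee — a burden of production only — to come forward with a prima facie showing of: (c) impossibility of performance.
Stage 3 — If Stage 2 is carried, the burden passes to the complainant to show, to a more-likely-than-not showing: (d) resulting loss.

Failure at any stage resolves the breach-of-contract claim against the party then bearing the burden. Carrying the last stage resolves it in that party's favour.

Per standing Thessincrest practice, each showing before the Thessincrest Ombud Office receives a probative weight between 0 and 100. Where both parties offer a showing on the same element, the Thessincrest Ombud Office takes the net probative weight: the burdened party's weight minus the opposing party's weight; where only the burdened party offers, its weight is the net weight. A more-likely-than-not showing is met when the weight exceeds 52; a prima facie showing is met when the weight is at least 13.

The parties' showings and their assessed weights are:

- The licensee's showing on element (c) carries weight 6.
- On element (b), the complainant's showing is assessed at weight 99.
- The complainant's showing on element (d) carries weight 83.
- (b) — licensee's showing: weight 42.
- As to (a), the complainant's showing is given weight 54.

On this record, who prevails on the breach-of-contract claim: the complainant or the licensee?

Stage 1 (complainant, a more-likely-than-not showing, weight exceeds 52): (a) 54 > 52 — meets; (b) net 99−42=57 > 52 — meets.
  The complainant carries Stage 1; the licensee now bears the burden.
Stage 2 (licensee, a prima facie showing, weight is at least 13): (c) 6 < 13 — fails.
  Stage 2 not carried; the licensee fails its burden.
The complainant prevails.

complainant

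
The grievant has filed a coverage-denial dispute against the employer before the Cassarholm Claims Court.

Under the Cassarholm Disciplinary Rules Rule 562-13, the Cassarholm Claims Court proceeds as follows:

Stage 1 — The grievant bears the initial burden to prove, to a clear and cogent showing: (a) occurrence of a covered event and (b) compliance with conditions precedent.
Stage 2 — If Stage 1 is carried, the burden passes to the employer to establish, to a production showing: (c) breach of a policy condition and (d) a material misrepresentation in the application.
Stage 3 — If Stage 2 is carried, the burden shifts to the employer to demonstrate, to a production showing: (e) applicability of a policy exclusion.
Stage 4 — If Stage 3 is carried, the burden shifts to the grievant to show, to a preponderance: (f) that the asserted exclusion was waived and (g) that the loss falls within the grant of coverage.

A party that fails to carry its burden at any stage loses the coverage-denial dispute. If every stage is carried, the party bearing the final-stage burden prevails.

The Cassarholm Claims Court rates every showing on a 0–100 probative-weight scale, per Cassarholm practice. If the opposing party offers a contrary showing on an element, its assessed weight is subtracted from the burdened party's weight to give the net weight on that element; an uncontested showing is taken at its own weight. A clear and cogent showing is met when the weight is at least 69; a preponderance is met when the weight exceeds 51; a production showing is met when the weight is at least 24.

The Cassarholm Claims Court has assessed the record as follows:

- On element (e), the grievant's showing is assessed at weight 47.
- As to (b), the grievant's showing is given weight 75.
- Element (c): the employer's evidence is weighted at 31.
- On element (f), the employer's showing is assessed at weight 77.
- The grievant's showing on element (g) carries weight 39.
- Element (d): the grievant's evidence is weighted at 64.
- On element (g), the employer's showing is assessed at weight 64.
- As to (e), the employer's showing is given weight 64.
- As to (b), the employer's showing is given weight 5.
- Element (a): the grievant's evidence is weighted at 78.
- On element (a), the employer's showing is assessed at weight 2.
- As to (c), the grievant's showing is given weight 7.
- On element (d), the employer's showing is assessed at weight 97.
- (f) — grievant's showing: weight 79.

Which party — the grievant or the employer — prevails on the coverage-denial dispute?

Stage 1 (grievant, a clear and cogent showing, weight is at least 69): (a) net 78−2=76 ≥ 69 — meets; (b) net 75−5=70 ≥ 69 — meets.
  The grievant carries Stage 1; the employer now bears the burden.
Stage 2 (employer, a production showing, weight is at least 24): (c) net 31−7=24 ≥ 24 — meets; (d) net 97−64=33 ≥ 24 — meets.
  Stage 2 carried; the burden remains with the employer.
Stage 3 (employer, a production showing, weight is at least 24): (e) net 64−47=17 < 24 — fails.
  Stage 3 not carried; the employer fails its burden.
So the grievant prevails.

grievant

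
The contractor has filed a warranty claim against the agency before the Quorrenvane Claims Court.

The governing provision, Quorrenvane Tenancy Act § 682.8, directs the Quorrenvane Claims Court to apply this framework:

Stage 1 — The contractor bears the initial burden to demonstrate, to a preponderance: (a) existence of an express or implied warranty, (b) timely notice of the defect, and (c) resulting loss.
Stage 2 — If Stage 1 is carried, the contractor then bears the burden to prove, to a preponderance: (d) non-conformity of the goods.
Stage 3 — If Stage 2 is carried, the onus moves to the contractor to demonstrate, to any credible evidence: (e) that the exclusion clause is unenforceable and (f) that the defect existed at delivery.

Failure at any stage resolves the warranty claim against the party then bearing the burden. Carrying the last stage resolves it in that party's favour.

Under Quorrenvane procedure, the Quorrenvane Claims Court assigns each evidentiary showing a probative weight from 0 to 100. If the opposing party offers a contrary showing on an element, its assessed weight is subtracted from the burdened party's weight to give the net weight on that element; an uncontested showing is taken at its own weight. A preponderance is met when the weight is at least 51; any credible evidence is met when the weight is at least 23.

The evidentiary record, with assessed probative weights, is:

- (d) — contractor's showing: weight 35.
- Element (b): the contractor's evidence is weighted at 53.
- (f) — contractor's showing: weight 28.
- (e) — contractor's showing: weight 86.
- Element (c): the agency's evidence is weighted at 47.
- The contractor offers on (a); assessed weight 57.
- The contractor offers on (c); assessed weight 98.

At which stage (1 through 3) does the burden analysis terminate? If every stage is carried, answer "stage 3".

stage 2

Stage 1 — burden on contractor; standard: a preponderance (weight is at least 51).
    (a): 57 ≥ 51 [met]
    (b): 53 ≥ 51 [met]
    (c): 98 − 47 = 51 ≥ 51 [met]
  Stage 1 is satisfied; the contractor continues to bear the burden.
Stage 2 — burden on contractor; standard: a preponderance (weight is at least 51).
    (d): 35 < 51 [not met]
  Not every element is met, so the contractor fails to carry Stage 2.
The agency prevails.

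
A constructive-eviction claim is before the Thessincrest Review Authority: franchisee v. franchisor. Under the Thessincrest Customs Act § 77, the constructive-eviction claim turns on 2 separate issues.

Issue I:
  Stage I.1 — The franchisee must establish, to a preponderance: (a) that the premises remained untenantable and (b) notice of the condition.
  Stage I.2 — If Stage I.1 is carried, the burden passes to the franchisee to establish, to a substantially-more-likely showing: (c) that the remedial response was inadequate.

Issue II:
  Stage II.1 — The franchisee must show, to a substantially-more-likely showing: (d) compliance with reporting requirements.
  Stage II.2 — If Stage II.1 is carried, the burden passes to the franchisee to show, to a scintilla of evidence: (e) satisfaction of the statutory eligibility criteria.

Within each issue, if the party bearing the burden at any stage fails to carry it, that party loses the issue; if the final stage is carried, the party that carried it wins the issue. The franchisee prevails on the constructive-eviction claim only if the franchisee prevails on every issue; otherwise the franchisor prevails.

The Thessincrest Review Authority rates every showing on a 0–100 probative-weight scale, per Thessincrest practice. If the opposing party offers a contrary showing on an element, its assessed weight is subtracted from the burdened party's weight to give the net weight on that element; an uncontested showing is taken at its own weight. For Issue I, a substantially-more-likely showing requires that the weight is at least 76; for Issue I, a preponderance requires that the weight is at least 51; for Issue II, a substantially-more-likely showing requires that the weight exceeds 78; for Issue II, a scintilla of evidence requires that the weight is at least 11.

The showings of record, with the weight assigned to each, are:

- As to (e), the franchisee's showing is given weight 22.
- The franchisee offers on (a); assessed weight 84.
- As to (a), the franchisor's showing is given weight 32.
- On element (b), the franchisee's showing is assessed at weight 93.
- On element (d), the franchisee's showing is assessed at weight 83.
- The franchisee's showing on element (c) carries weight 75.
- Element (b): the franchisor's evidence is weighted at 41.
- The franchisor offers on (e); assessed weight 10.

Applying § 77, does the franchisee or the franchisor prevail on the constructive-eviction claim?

— Issue I —
Stage I.1 (franchisee, a preponderance, weight is at least 51): (a) net 84−32=52 ≥ 51 — meets; (b) net 93−41=52 ≥ 51 — meets.
  Stage I.1 carried; the burden remains with the franchisee.
Stage I.2 (franchisee, a substantially-more-likely showing, weight is at least 76): (c) 75 < 76 — fails.
  The franchisee does not carry Stage I.2.
The franchisor prevails on this issue.
— Issue II —
Stage II.1 — burden on franchisee; standard: a substantially-more-likely showing (weight exceeds 78).
    (d): 83 > 78 [met]
  Stage II.1 is satisfied; the franchisee continues to bear the burden.
Stage II.2 — burden on franchisee; standard: a scintilla of evidence (weight is at least 11).
    (e): 22 − 10 = 12 ≥ 11 [met]
  Stage II.2 carried; the final stage is satisfied.
Every stage carried; the franchisee prevails on this issue.
Per-issue: Issue I → franchisor; Issue II → franchisee. The franchisee must prevail on every issue; overall, the franchisor prevails.

franchisor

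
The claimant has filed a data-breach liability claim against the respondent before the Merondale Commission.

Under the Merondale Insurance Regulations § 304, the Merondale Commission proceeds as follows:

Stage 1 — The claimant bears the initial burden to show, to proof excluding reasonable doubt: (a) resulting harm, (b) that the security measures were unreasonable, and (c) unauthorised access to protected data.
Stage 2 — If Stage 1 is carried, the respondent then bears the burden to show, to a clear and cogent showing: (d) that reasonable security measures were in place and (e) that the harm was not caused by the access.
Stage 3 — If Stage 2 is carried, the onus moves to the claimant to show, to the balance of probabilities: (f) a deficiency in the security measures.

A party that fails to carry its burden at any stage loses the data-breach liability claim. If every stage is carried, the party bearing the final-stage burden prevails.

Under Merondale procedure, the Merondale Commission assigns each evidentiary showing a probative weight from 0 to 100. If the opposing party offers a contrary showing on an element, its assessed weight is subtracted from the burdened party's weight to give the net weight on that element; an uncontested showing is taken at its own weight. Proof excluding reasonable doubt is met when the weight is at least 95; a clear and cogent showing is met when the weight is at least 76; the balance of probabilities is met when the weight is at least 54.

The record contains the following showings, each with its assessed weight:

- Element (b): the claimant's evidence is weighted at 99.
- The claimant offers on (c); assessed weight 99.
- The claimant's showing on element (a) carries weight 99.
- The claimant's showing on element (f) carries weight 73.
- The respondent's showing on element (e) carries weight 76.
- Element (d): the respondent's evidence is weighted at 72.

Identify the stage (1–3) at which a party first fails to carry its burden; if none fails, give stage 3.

stage 2

Stage 1 (claimant, proof excluding reasonable doubt, weight is at least 95): (a) 99 ≥ 95 — meets; (b) 99 ≥ 95 — meets; (c) 99 ≥ 95 — meets.
  The claimant carries Stage 1; the respondent now bears the burden.
Stage 2 (respondent, a clear and cogent showing, weight is at least 76): (d) 72 < 76 — fails; (e) 76 ≥ 76 — meets.
  Stage 2 not carried; the respondent fails its burden.
So the claimant prevails.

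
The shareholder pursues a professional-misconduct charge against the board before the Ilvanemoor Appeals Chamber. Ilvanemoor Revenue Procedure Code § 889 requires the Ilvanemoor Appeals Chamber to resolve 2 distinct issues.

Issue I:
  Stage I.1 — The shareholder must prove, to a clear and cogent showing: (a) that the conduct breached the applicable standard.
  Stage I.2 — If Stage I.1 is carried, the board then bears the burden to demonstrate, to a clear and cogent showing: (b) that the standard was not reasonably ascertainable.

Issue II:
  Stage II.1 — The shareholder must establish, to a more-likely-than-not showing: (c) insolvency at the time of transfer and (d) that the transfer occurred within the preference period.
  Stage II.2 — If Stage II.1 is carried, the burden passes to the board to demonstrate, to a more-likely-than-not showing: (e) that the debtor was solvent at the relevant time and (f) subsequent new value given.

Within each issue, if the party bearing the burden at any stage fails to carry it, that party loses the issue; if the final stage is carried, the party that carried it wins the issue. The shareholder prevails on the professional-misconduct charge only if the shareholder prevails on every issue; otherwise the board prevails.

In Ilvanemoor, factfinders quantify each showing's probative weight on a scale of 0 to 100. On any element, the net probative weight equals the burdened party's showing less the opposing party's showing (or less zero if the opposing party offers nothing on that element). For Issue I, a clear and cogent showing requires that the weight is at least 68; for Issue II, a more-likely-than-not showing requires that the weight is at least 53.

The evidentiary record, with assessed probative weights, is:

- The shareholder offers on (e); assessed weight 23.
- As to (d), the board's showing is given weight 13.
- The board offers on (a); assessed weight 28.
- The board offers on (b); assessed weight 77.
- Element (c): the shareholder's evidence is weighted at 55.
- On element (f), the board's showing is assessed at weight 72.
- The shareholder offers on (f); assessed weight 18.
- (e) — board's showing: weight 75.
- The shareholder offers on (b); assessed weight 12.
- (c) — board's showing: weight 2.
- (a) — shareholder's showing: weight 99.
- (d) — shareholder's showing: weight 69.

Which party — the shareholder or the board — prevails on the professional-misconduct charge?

shareholder

— Issue I —
At Stage I.1 the shareholder must meet a clear and cogent showing (weight is at least 68): on (a) the weight is 99 less the opposing 28 gives net 71, which does reach 68, so (a) meets the standard.
  Stage I.1 carried; the burden shifts to the board.
At Stage I.2 the board must meet a clear and cogent showing (weight is at least 68): on (b) the weight is 77 less the opposing 12 gives net 65, < 68, so (b) does not meet the standard.
  Stage I.2 not carried; the board fails its burden.
The shareholder prevails on this issue.
— Issue II —
At Stage II.1 the shareholder must meet a more-likely-than-not showing (weight is at least 53): on (c) the weight is 55 less the opposing 2 gives net 53, ≥ 53, so (c) meets the standard; on (d) the weight is 69 less the opposing 13 gives net 56, which does reach 53, so (d) meets the standard.
  Stage II.1 is satisfied; the onus moves to the board.
At Stage II.2 the board must meet a more-likely-than-not showing (weight is at least 53): on (e) the weight is 75 less the opposing 23 gives net 52, < 53, so (e) does not meet the standard; on (f) the weight is 72 less the opposing 18 gives net 54, which does reach 53, so (f) meets the standard.
  Not every element is met, so the board fails to carry Stage II.2.
So the shareholder prevails on this issue.
Per-issue: Issue I → shareholder; Issue II → shareholder. The shareholder must prevail on every issue; overall, the shareholder prevails.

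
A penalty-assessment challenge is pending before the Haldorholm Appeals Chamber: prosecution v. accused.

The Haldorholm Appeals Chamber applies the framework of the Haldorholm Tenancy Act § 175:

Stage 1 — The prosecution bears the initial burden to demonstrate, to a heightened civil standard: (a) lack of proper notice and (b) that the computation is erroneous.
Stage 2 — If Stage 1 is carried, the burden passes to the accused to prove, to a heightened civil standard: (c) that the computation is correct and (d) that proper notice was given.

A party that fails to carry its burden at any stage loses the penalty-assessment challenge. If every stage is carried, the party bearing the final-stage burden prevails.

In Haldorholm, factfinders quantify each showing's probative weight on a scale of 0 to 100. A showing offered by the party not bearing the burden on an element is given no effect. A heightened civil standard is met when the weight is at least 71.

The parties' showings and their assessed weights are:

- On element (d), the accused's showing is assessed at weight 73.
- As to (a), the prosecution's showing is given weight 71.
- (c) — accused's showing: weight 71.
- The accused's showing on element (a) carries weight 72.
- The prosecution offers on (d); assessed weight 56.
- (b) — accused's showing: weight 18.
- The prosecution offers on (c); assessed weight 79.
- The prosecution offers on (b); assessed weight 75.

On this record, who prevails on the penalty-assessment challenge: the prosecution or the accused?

At Stage 1 the prosecution must meet a heightened civil standard (weight is at least 71): on (a) the weight is 71 (the accused's 72 is given no effect), which does reach 71, so (a) meets the standard; on (b) the weight is 75 (the accused's 18 is given no effect), ≥ 71, so (b) meets the standard.
  Stage 1 carried; the burden shifts to the accused.
At Stage 2 the accused must meet a heightened civil standard (weight is at least 71): on (c) the weight is 71 (the prosecution's 79 is given no effect), ≥ 71, so (c) meets the standard; on (d) the weight is 73 (the prosecution's 56 is given no effect), which does reach 71, so (d) meets the standard.
  Stage 2 carried; the final stage is satisfied.
With every stage satisfied, the accused prevails.

accused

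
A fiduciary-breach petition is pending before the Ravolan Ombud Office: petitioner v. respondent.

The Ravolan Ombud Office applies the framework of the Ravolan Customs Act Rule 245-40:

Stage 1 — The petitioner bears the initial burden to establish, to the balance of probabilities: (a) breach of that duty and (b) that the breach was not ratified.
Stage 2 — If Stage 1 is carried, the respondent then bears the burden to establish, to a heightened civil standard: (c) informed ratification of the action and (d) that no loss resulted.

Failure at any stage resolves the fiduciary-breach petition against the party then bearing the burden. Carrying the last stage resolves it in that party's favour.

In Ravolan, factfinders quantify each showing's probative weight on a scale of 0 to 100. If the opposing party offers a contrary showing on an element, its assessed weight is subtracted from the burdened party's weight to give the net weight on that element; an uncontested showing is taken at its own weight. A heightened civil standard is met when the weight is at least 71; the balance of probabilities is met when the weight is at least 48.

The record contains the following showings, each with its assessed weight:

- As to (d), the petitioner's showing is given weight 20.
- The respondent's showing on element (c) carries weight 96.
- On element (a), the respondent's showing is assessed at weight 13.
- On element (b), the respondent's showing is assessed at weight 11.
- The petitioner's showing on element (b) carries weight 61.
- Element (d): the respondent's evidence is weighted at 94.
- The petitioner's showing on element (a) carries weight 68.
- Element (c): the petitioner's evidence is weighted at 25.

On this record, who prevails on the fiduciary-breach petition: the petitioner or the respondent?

respondent

At Stage 1 the petitioner must meet the balance of probabilities (weight is at least 48): on (a) the weight is 68 less the opposing 13 gives net 55, ≥ 48, so (a) meets the standard; on (b) the weight is 61 less the opposing 11 gives net 50, ≥ 48, so (b) meets the standard.
  Stage 1 is satisfied; the onus moves to the respondent.
At Stage 2 the respondent must meet a heightened civil standard (weight is at least 71): on (c) the weight is 96 less the opposing 25 gives net 71, which does reach 71, so (c) meets the standard; on (d) the weight is 94 less the opposing 20 gives net 74, ≥ 71, so (d) meets the standard.
  Stage 2 carried; the final stage is satisfied.
Every stage carried; the respondent prevails.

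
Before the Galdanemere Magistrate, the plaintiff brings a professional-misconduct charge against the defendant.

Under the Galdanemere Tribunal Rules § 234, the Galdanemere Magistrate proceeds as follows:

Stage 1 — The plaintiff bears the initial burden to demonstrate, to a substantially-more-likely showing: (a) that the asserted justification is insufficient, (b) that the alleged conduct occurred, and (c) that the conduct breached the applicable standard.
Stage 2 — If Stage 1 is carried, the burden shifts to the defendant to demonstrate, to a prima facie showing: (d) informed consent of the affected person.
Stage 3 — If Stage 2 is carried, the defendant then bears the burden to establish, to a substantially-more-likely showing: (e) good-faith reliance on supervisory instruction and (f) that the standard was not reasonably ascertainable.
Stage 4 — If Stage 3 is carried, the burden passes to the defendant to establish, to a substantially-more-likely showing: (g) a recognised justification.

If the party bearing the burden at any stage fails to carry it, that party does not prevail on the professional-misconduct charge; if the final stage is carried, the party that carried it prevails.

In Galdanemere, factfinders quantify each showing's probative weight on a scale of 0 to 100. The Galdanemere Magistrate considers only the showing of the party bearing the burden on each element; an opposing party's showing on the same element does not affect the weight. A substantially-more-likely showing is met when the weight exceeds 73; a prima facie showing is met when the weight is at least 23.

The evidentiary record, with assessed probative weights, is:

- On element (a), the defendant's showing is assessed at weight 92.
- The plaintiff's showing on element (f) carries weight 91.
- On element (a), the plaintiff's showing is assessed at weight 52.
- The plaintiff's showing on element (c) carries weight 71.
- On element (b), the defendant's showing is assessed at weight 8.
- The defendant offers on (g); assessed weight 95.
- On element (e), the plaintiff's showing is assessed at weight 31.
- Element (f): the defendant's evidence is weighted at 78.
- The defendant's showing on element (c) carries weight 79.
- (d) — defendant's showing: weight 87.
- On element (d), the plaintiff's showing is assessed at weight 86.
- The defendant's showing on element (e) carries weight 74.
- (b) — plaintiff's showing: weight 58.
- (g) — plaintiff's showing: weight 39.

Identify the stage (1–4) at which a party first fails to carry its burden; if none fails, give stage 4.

stage 1

Stage 1 (plaintiff, a substantially-more-likely showing, weight exceeds 73): (a) 52 (defendant's 92 disregarded) ≤ 73 — fails; (b) 58 (defendant's 8 disregarded) ≤ 73 — fails; (c) 71 (defendant's 79 disregarded) ≤ 73 — fails.
  Stage 1 not carried; the plaintiff fails its burden.
The analysis ends at Stage 1; the defendant prevails.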